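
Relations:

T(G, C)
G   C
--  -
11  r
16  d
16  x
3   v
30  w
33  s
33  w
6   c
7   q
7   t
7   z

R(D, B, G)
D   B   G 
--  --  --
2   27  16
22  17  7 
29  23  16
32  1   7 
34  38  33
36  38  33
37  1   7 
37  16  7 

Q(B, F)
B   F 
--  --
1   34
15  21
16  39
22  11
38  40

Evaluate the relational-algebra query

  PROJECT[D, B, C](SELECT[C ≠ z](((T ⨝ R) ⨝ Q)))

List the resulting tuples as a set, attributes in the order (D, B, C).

T ⋈ R (natural join on G): {(16, d, 2, 27), (16, d, 29, 23), (16, x, 2, 27), (16, x, 29, 23), (33, s, 34, 38), (33, s, 36, 38), (33, w, 34, 38), (33, w, 36, 38), (7, q, 22, 17), (7, q, 32, 1), (7, q, 37, 1), (7, q, 37, 16), (7, t, 22, 17), (7, t, 32, 1), (7, t, 37, 1), (7, t, 37, 16), (7, z, 22, 17), (7, z, 32, 1), (7, z, 37, 1), (7, z, 37, 16)}
(T ⨝ R) ⋈ Q (natural join on B): {(33, s, 34, 38, 40), (33, s, 36, 38, 40), (33, w, 34, 38, 40), (33, w, 36, 38, 40), (7, q, 32, 1, 34), (7, q, 37, 1, 34), (7, q, 37, 16, 39), (7, t, 32, 1, 34), (7, t, 37, 1, 34), (7, t, 37, 16, 39), (7, z, 32, 1, 34), (7, z, 37, 1, 34), (7, z, 37, 16, 39)}
Filtering on C ≠ z leaves {(33, s, 34, 38, 40), (33, s, 36, 38, 40), (33, w, 34, 38, 40), (33, w, 36, 38, 40), (7, q, 32, 1, 34), (7, q, 37, 1, 34), (7, q, 37, 16, 39), (7, t, 32, 1, 34), (7, t, 37, 1, 34), (7, t, 37, 16, 39)}.
π_{D, B, C} gives {(32, 1, q), (32, 1, t), (34, 38, s), (34, 38, w), (36, 38, s), (36, 38, w), (37, 1, q), (37, 1, t), (37, 16, q), (37, 16, t)}.

{(32, 1, q), (32, 1, t), (34, 38, s), (34, 38, w), (36, 38, s), (36, 38, w), (37, 1, q), (37, 1, t), (37, 16, q), (37, 16, t)}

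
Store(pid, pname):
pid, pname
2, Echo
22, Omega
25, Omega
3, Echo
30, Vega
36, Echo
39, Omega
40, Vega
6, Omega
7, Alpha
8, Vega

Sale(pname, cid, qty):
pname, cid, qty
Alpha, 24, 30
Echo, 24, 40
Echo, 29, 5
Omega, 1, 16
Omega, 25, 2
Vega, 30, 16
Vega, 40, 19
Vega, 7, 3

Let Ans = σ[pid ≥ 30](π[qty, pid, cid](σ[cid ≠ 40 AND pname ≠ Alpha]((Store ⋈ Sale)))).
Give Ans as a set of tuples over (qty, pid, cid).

Joining Store and Sale on pname yields {(2, Echo, 24, 40), (2, Echo, 29, 5), (22, Omega, 1, 16), (22, Omega, 25, 2), (25, Omega, 1, 16), (25, Omega, 25, 2), (3, Echo, 24, 40), (3, Echo, 29, 5), (30, Vega, 30, 16), (30, Vega, 40, 19), (30, Vega, 7, 3), (36, Echo, 24, 40), (36, Echo, 29, 5), (39, Omega, 1, 16), (39, Omega, 25, 2), (40, Vega, 30, 16), (40, Vega, 40, 19), (40, Vega, 7, 3), (6, Omega, 1, 16), (6, Omega, 25, 2), (7, Alpha, 24, 30), (8, Vega, 30, 16), (8, Vega, 40, 19), (8, Vega, 7, 3)}.
Filtering on cid ≠ 40 AND pname ≠ Alpha leaves {(2, Echo, 24, 40), (2, Echo, 29, 5), (22, Omega, 1, 16), (22, Omega, 25, 2), (25, Omega, 1, 16), (25, Omega, 25, 2), (3, Echo, 24, 40), (3, Echo, 29, 5), (30, Vega, 30, 16), (30, Vega, 7, 3), (36, Echo, 24, 40), (36, Echo, 29, 5), (39, Omega, 1, 16), (39, Omega, 25, 2), (40, Vega, 30, 16), (40, Vega, 7, 3), (6, Omega, 1, 16), (6, Omega, 25, 2), (8, Vega, 30, 16), (8, Vega, 7, 3)}.
π_{qty, pid, cid} gives {(16, 22, 1), (16, 25, 1), (16, 30, 30), (16, 39, 1), (16, 40, 30), (16, 6, 1), (16, 8, 30), (2, 22, 25), (2, 25, 25), (2, 39, 25), (2, 6, 25), (3, 30, 7), (3, 40, 7), (3, 8, 7), (40, 2, 24), (40, 3, 24), (40, 36, 24), (5, 2, 29), (5, 3, 29), (5, 36, 29)}.
Filtering on pid ≥ 30 leaves {(16, 30, 30), (16, 39, 1), (16, 40, 30), (2, 39, 25), (3, 30, 7), (3, 40, 7), (40, 36, 24), (5, 36, 29)}.

{(16, 30, 30), (16, 39, 1), (16, 40, 30), (2, 39, 25), (3, 30, 7), (3, 40, 7), (40, 36, 24), (5, 36, 29)}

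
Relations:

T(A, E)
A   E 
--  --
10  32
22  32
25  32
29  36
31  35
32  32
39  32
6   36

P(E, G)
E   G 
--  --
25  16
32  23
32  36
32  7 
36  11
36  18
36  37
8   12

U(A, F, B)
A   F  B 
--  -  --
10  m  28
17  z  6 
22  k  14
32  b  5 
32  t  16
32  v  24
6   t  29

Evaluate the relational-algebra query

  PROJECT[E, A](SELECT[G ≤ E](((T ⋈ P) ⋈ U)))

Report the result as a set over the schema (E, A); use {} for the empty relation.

{(32, 10), (32, 22), (32, 32), (36, 6)}

Natural join on E: {(10, 32, 23), (10, 32, 36), (10, 32, 7), (22, 32, 23), (22, 32, 36), (22, 32, 7), (25, 32, 23), (25, 32, 36), (25, 32, 7), (29, 36, 11), (29, 36, 18), (29, 36, 37), (32, 32, 23), (32, 32, 36), (32, 32, 7), (39, 32, 23), (39, 32, 36), (39, 32, 7), (6, 36, 11), (6, 36, 18), (6, 36, 37)}
Natural join on A: {(10, 32, 23, m, 28), (10, 32, 36, m, 28), (10, 32, 7, m, 28), (22, 32, 23, k, 14), (22, 32, 36, k, 14), (22, 32, 7, k, 14), (32, 32, 23, b, 5), (32, 32, 23, t, 16), (32, 32, 23, v, 24), (32, 32, 36, b, 5), (32, 32, 36, t, 16), (32, 32, 36, v, 24), (32, 32, 7, b, 5), (32, 32, 7, t, 16), (32, 32, 7, v, 24), (6, 36, 11, t, 29), (6, 36, 18, t, 29), (6, 36, 37, t, 29)}
Apply σ_{G ≤ E}; surviving tuples: {(10, 32, 23, m, 28), (10, 32, 7, m, 28), (22, 32, 23, k, 14), (22, 32, 7, k, 14), (32, 32, 23, b, 5), (32, 32, 23, t, 16), (32, 32, 23, v, 24), (32, 32, 7, b, 5), (32, 32, 7, t, 16), (32, 32, 7, v, 24), (6, 36, 11, t, 29), (6, 36, 18, t, 29)}
π_{E, A} gives {(32, 10), (32, 22), (32, 32), (36, 6)} (8 duplicate(s) eliminated).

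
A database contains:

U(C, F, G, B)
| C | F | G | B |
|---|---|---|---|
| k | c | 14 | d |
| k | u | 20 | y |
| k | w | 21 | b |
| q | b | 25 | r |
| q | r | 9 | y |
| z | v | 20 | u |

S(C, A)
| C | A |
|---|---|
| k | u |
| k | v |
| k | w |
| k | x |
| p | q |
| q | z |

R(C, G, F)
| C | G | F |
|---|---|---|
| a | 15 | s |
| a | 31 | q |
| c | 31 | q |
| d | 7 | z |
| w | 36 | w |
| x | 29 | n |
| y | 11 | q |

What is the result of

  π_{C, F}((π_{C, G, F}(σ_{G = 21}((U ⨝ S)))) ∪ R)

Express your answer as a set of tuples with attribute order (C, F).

{(a, q), (a, s), (c, q), (d, z), (k, w), (w, w), (x, n), (y, q)}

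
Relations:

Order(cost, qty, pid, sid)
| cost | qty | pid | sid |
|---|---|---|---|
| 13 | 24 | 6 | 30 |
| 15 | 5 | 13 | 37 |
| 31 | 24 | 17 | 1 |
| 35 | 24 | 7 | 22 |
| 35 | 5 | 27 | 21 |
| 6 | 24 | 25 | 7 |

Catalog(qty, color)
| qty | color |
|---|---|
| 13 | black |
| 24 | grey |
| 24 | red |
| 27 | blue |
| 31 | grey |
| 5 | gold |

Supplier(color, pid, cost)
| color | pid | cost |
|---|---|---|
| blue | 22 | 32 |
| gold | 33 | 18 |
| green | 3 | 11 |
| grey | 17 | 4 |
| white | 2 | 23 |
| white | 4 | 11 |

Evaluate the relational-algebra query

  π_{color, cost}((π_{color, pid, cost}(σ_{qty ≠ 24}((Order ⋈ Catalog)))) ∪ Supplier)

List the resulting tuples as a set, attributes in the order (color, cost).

{(blue, 32), (gold, 15), (gold, 18), (gold, 35), (green, 11), (grey, 4), (white, 11), (white, 23)}

Order ⋈ Catalog (natural join on qty): {(13, 24, 6, 30, grey), (13, 24, 6, 30, red), (15, 5, 13, 37, gold), (31, 24, 17, 1, grey), (31, 24, 17, 1, red), (35, 24, 7, 22, grey), (35, 24, 7, 22, red), (35, 5, 27, 21, gold), (6, 24, 25, 7, grey), (6, 24, 25, 7, red)}
Selection qty ≠ 24: {(15, 5, 13, 37, gold), (35, 5, 27, 21, gold)}
π[color, pid, cost]: project onto (color, pid, cost) → {(gold, 13, 15), (gold, 27, 35)}
Set union of the two operands is {(blue, 22, 32), (gold, 13, 15), (gold, 27, 35), (gold, 33, 18), (green, 3, 11), (grey, 17, 4), (white, 2, 23), (white, 4, 11)}.
π[color, cost]: project onto (color, cost) → {(blue, 32), (gold, 15), (gold, 18), (gold, 35), (green, 11), (grey, 4), (white, 11), (white, 23)}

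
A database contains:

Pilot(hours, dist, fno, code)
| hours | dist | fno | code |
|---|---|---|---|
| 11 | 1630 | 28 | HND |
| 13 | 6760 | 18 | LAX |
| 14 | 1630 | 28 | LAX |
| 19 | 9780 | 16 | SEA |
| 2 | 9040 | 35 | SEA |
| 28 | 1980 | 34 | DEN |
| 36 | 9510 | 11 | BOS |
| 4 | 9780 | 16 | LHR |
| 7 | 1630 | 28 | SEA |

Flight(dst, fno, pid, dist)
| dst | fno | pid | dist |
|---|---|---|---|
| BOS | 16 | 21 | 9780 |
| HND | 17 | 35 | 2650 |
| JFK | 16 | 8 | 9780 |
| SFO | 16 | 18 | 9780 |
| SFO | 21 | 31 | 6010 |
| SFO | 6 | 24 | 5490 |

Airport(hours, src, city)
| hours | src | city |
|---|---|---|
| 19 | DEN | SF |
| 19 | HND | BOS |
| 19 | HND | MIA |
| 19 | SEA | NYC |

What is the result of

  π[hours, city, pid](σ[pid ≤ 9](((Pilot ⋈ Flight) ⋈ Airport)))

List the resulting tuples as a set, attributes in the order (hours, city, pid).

{(19, BOS, 8), (19, MIA, 8), (19, NYC, 8), (19, SF, 8)}

Pilot ⋈ Flight (natural join on dist, fno): {(19, 9780, 16, SEA, BOS, 21), (19, 9780, 16, SEA, JFK, 8), (19, 9780, 16, SEA, SFO, 18), (4, 9780, 16, LHR, BOS, 21), (4, 9780, 16, LHR, JFK, 8), (4, 9780, 16, LHR, SFO, 18)}
(Pilot ⋈ Flight) ⋈ Airport (natural join on hours): {(19, 9780, 16, SEA, BOS, 21, DEN, SF), (19, 9780, 16, SEA, BOS, 21, HND, BOS), (19, 9780, 16, SEA, BOS, 21, HND, MIA), (19, 9780, 16, SEA, BOS, 21, SEA, NYC), (19, 9780, 16, SEA, JFK, 8, DEN, SF), (19, 9780, 16, SEA, JFK, 8, HND, BOS), (19, 9780, 16, SEA, JFK, 8, HND, MIA), (19, 9780, 16, SEA, JFK, 8, SEA, NYC), (19, 9780, 16, SEA, SFO, 18, DEN, SF), (19, 9780, 16, SEA, SFO, 18, HND, BOS), (19, 9780, 16, SEA, SFO, 18, HND, MIA), (19, 9780, 16, SEA, SFO, 18, SEA, NYC)}
Filtering on pid ≤ 9 leaves {(19, 9780, 16, SEA, JFK, 8, DEN, SF), (19, 9780, 16, SEA, JFK, 8, HND, BOS), (19, 9780, 16, SEA, JFK, 8, HND, MIA), (19, 9780, 16, SEA, JFK, 8, SEA, NYC)}.
π_{hours, city, pid} gives {(19, BOS, 8), (19, MIA, 8), (19, NYC, 8), (19, SF, 8)}.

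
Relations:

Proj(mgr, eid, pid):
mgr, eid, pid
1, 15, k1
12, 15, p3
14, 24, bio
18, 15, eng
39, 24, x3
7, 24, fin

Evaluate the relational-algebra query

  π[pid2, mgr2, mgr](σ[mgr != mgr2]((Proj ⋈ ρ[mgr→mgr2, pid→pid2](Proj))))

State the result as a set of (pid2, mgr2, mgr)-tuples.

{(bio, 14, 39), (bio, 14, 7), (eng, 18, 1), (eng, 18, 12), (fin, 7, 14), (fin, 7, 39), (k1, 1, 12), (k1, 1, 18), (p3, 12, 1), (p3, 12, 18), (x3, 39, 14), (x3, 39, 7)}

ρ[mgr→mgr2, pid→pid2]: schema becomes (mgr2, eid, pid2); tuples unchanged.
Natural join on eid: {(1, 15, k1, 1, k1), (1, 15, k1, 12, p3), (1, 15, k1, 18, eng), (12, 15, p3, 1, k1), (12, 15, p3, 12, p3), (12, 15, p3, 18, eng), (14, 24, bio, 14, bio), (14, 24, bio, 39, x3), (14, 24, bio, 7, fin), (18, 15, eng, 1, k1), (18, 15, eng, 12, p3), (18, 15, eng, 18, eng), (39, 24, x3, 14, bio), (39, 24, x3, 39, x3), (39, 24, x3, 7, fin), (7, 24, fin, 14, bio), (7, 24, fin, 39, x3), (7, 24, fin, 7, fin)}
Selection mgr != mgr2: {(1, 15, k1, 12, p3), (1, 15, k1, 18, eng), (12, 15, p3, 1, k1), (12, 15, p3, 18, eng), (14, 24, bio, 39, x3), (14, 24, bio, 7, fin), (18, 15, eng, 1, k1), (18, 15, eng, 12, p3), (39, 24, x3, 14, bio), (39, 24, x3, 7, fin), (7, 24, fin, 14, bio), (7, 24, fin, 39, x3)}
π_{pid2, mgr2, mgr} gives {(bio, 14, 39), (bio, 14, 7), (eng, 18, 1), (eng, 18, 12), (fin, 7, 14), (fin, 7, 39), (k1, 1, 12), (k1, 1, 18), (p3, 12, 1), (p3, 12, 18), (x3, 39, 14), (x3, 39, 7)}.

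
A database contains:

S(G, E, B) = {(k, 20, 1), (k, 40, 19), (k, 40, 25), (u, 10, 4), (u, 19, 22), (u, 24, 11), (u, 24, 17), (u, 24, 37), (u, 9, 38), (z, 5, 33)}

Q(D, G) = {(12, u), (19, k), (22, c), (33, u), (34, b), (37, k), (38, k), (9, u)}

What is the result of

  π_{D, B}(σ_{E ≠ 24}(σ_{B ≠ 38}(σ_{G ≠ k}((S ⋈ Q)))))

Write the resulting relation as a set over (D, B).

{(12, 22), (12, 4), (33, 22), (33, 4), (9, 22), (9, 4)}

S ⋈ Q (natural join on G): {(k, 20, 1, 19), (k, 20, 1, 37), (k, 20, 1, 38), (k, 40, 19, 19), (k, 40, 19, 37), (k, 40, 19, 38), (k, 40, 25, 19), (k, 40, 25, 37), (k, 40, 25, 38), (u, 10, 4, 12), (u, 10, 4, 33), (u, 10, 4, 9), (u, 19, 22, 12), (u, 19, 22, 33), (u, 19, 22, 9), (u, 24, 11, 12), (u, 24, 11, 33), (u, 24, 11, 9), (u, 24, 17, 12), (u, 24, 17, 33), (u, 24, 17, 9), (u, 24, 37, 12), (u, 24, 37, 33), (u, 24, 37, 9), (u, 9, 38, 12), (u, 9, 38, 33), (u, 9, 38, 9)}
Apply σ_{G ≠ k}; surviving tuples: {(u, 10, 4, 12), (u, 10, 4, 33), (u, 10, 4, 9), (u, 19, 22, 12), (u, 19, 22, 33), (u, 19, 22, 9), (u, 24, 11, 12), (u, 24, 11, 33), (u, 24, 11, 9), (u, 24, 17, 12), (u, 24, 17, 33), (u, 24, 17, 9), (u, 24, 37, 12), (u, 24, 37, 33), (u, 24, 37, 9), (u, 9, 38, 12), (u, 9, 38, 33), (u, 9, 38, 9)}
Apply σ_{B ≠ 38}; surviving tuples: {(u, 10, 4, 12), (u, 10, 4, 33), (u, 10, 4, 9), (u, 19, 22, 12), (u, 19, 22, 33), (u, 19, 22, 9), (u, 24, 11, 12), (u, 24, 11, 33), (u, 24, 11, 9), (u, 24, 17, 12), (u, 24, 17, 33), (u, 24, 17, 9), (u, 24, 37, 12), (u, 24, 37, 33), (u, 24, 37, 9)}
Apply σ_{E ≠ 24}; surviving tuples: {(u, 10, 4, 12), (u, 10, 4, 33), (u, 10, 4, 9), (u, 19, 22, 12), (u, 19, 22, 33), (u, 19, 22, 9)}
Projecting to D, B: {(12, 22), (12, 4), (33, 22), (33, 4), (9, 22), (9, 4)}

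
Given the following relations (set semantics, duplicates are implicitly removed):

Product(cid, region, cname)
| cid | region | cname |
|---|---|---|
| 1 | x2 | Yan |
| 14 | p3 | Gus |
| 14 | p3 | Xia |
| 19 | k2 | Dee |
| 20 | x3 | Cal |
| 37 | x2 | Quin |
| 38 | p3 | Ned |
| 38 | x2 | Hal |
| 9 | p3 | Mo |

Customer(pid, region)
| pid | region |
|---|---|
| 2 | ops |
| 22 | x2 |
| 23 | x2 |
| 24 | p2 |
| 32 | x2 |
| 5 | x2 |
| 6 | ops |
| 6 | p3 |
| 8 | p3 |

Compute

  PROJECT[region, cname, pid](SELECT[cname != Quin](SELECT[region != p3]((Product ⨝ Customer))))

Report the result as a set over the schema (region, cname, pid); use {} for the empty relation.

{(x2, Hal, 22), (x2, Hal, 23), (x2, Hal, 32), (x2, Hal, 5), (x2, Yan, 22), (x2, Yan, 23), (x2, Yan, 32), (x2, Yan, 5)}

Natural join on region: {(1, x2, Yan, 22), (1, x2, Yan, 23), (1, x2, Yan, 32), (1, x2, Yan, 5), (14, p3, Gus, 6), (14, p3, Gus, 8), (14, p3, Xia, 6), (14, p3, Xia, 8), (37, x2, Quin, 22), (37, x2, Quin, 23), (37, x2, Quin, 32), (37, x2, Quin, 5), (38, p3, Ned, 6), (38, p3, Ned, 8), (38, x2, Hal, 22), (38, x2, Hal, 23), (38, x2, Hal, 32), (38, x2, Hal, 5), (9, p3, Mo, 6), (9, p3, Mo, 8)}
Apply σ_{region != p3}; surviving tuples: {(1, x2, Yan, 22), (1, x2, Yan, 23), (1, x2, Yan, 32), (1, x2, Yan, 5), (37, x2, Quin, 22), (37, x2, Quin, 23), (37, x2, Quin, 32), (37, x2, Quin, 5), (38, x2, Hal, 22), (38, x2, Hal, 23), (38, x2, Hal, 32), (38, x2, Hal, 5)}
Apply σ_{cname != Quin}; surviving tuples: {(1, x2, Yan, 22), (1, x2, Yan, 23), (1, x2, Yan, 32), (1, x2, Yan, 5), (38, x2, Hal, 22), (38, x2, Hal, 23), (38, x2, Hal, 32), (38, x2, Hal, 5)}
π[region, cname, pid]: project onto (region, cname, pid) → {(x2, Hal, 22), (x2, Hal, 23), (x2, Hal, 32), (x2, Hal, 5), (x2, Yan, 22), (x2, Yan, 23), (x2, Yan, 32), (x2, Yan, 5)}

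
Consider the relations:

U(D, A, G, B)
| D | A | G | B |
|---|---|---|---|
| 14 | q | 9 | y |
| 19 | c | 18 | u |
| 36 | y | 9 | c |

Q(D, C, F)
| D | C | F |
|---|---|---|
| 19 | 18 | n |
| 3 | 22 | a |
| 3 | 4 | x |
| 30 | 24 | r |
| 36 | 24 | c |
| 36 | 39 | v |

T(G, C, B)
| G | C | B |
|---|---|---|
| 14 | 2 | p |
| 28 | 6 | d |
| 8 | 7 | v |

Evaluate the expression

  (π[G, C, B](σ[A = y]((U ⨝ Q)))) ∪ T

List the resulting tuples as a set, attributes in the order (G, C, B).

{(14, 2, p), (28, 6, d), (8, 7, v), (9, 24, c), (9, 39, c)}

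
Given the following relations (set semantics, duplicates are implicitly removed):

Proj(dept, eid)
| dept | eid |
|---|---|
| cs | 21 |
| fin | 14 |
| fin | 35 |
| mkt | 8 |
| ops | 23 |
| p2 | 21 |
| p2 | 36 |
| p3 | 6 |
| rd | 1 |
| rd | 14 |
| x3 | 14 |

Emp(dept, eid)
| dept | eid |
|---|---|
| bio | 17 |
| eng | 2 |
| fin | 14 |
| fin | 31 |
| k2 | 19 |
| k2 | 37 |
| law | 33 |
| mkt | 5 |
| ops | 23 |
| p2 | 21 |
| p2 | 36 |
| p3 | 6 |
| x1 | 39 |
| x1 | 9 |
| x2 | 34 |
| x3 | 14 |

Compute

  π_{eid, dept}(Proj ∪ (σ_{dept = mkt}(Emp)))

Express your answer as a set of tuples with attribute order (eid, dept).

{(1, rd), (14, fin), (14, rd), (14, x3), (21, cs), (21, p2), (23, ops), (35, fin), (36, p2), (5, mkt), (6, p3), (8, mkt)}

Filtering on dept = mkt leaves {(mkt, 5)}.
Set union of the two operands is {(cs, 21), (fin, 14), (fin, 35), (mkt, 5), (mkt, 8), (ops, 23), (p2, 21), (p2, 36), (p3, 6), (rd, 1), (rd, 14), (x3, 14)}.
Projecting to eid, dept: {(1, rd), (14, fin), (14, rd), (14, x3), (21, cs), (21, p2), (23, ops), (35, fin), (36, p2), (5, mkt), (6, p3), (8, mkt)}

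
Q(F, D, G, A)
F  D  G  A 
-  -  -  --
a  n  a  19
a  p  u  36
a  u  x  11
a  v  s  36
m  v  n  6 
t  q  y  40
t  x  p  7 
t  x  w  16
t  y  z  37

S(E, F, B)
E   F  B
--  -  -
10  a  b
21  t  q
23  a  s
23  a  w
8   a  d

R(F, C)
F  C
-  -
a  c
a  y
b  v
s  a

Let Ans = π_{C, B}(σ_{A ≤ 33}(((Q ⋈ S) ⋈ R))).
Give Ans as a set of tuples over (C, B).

{(c, b), (c, d), (c, s), (c, w), (y, b), (y, d), (y, s), (y, w)}

Q ⋈ S (natural join on F): {(a, n, a, 19, 10, b), (a, n, a, 19, 23, s), (a, n, a, 19, 23, w), (a, n, a, 19, 8, d), (a, p, u, 36, 10, b), (a, p, u, 36, 23, s), (a, p, u, 36, 23, w), (a, p, u, 36, 8, d), (a, u, x, 11, 10, b), (a, u, x, 11, 23, s), (a, u, x, 11, 23, w), (a, u, x, 11, 8, d), (a, v, s, 36, 10, b), (a, v, s, 36, 23, s), (a, v, s, 36, 23, w), (a, v, s, 36, 8, d), (t, q, y, 40, 21, q), (t, x, p, 7, 21, q), (t, x, w, 16, 21, q), (t, y, z, 37, 21, q)}
(Q ⋈ S) ⋈ R (natural join on F): {(a, n, a, 19, 10, b, c), (a, n, a, 19, 10, b, y), (a, n, a, 19, 23, s, c), (a, n, a, 19, 23, s, y), (a, n, a, 19, 23, w, c), (a, n, a, 19, 23, w, y), (a, n, a, 19, 8, d, c), (a, n, a, 19, 8, d, y), (a, p, u, 36, 10, b, c), (a, p, u, 36, 10, b, y), (a, p, u, 36, 23, s, c), (a, p, u, 36, 23, s, y), (a, p, u, 36, 23, w, c), (a, p, u, 36, 23, w, y), (a, p, u, 36, 8, d, c), (a, p, u, 36, 8, d, y), (a, u, x, 11, 10, b, c), (a, u, x, 11, 10, b, y), (a, u, x, 11, 23, s, c), (a, u, x, 11, 23, s, y), (a, u, x, 11, 23, w, c), (a, u, x, 11, 23, w, y), (a, u, x, 11, 8, d, c), (a, u, x, 11, 8, d, y), (a, v, s, 36, 10, b, c), (a, v, s, 36, 10, b, y), (a, v, s, 36, 23, s, c), (a, v, s, 36, 23, s, y), (a, v, s, 36, 23, w, c), (a, v, s, 36, 23, w, y), (a, v, s, 36, 8, d, c), (a, v, s, 36, 8, d, y)}
Filtering on A ≤ 33 leaves {(a, n, a, 19, 10, b, c), (a, n, a, 19, 10, b, y), (a, n, a, 19, 23, s, c), (a, n, a, 19, 23, s, y), (a, n, a, 19, 23, w, c), (a, n, a, 19, 23, w, y), (a, n, a, 19, 8, d, c), (a, n, a, 19, 8, d, y), (a, u, x, 11, 10, b, c), (a, u, x, 11, 10, b, y), (a, u, x, 11, 23, s, c), (a, u, x, 11, 23, s, y), (a, u, x, 11, 23, w, c), (a, u, x, 11, 23, w, y), (a, u, x, 11, 8, d, c), (a, u, x, 11, 8, d, y)}.
Projecting to C, B (8 duplicate(s) eliminated): {(c, b), (c, d), (c, s), (c, w), (y, b), (y, d), (y, s), (y, w)}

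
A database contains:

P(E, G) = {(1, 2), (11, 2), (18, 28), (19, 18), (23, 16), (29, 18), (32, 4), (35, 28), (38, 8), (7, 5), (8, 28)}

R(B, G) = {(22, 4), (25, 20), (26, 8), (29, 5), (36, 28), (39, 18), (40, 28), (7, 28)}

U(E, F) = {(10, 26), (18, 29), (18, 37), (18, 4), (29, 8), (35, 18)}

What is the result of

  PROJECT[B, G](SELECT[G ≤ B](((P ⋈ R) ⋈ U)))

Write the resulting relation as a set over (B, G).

{(36, 28), (39, 18), (40, 28)}

Joining P and R on G yields {(18, 28, 36), (18, 28, 40), (18, 28, 7), (19, 18, 39), (29, 18, 39), (32, 4, 22), (35, 28, 36), (35, 28, 40), (35, 28, 7), (38, 8, 26), (7, 5, 29), (8, 28, 36), (8, 28, 40), (8, 28, 7)}.
Joining (P ⋈ R) and U on E yields {(18, 28, 36, 29), (18, 28, 36, 37), (18, 28, 36, 4), (18, 28, 40, 29), (18, 28, 40, 37), (18, 28, 40, 4), (18, 28, 7, 29), (18, 28, 7, 37), (18, 28, 7, 4), (29, 18, 39, 8), (35, 28, 36, 18), (35, 28, 40, 18), (35, 28, 7, 18)}.
σ[G ≤ B]: keep tuples satisfying G ≤ B → {(18, 28, 36, 29), (18, 28, 36, 37), (18, 28, 36, 4), (18, 28, 40, 29), (18, 28, 40, 37), (18, 28, 40, 4), (29, 18, 39, 8), (35, 28, 36, 18), (35, 28, 40, 18)}
Keep only column(s) B, G (6 duplicate(s) eliminated): {(36, 28), (39, 18), (40, 28)}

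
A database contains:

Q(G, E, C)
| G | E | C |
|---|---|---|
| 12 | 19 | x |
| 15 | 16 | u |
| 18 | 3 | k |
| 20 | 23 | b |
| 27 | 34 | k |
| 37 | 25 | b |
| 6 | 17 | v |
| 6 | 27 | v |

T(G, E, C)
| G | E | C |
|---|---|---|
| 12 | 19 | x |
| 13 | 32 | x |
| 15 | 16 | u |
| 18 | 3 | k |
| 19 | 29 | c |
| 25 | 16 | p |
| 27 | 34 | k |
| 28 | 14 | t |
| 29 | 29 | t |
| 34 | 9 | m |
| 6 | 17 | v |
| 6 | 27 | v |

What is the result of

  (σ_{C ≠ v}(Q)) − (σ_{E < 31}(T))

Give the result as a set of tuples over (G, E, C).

{(20, 23, b), (27, 34, k), (37, 25, b)}

Filtering on C ≠ v leaves {(12, 19, x), (15, 16, u), (18, 3, k), (20, 23, b), (27, 34, k), (37, 25, b)}.
Filtering on E < 31 leaves {(12, 19, x), (15, 16, u), (18, 3, k), (19, 29, c), (25, 16, p), (28, 14, t), (29, 29, t), (34, 9, m), (6, 17, v), (6, 27, v)}.
Difference: {(12, 19, x), (15, 16, u), (18, 3, k), (20, 23, b), (27, 34, k), (37, 25, b)} with {(12, 19, x), (15, 16, u), (18, 3, k), (19, 29, c), (25, 16, p), (28, 14, t), (29, 29, t), (34, 9, m), (6, 17, v), (6, 27, v)} → {(20, 23, b), (27, 34, k), (37, 25, b)}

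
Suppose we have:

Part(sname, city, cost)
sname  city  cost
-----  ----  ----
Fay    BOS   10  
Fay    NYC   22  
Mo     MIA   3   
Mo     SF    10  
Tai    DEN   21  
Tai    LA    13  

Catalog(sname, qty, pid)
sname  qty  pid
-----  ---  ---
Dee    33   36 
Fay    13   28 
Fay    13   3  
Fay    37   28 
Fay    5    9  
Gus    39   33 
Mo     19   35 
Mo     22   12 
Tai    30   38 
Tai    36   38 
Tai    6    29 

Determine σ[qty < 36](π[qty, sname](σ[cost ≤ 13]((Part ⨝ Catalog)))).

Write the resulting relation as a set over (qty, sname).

Joining Part and Catalog on sname yields {(Fay, BOS, 10, 13, 28), (Fay, BOS, 10, 13, 3), (Fay, BOS, 10, 37, 28), (Fay, BOS, 10, 5, 9), (Fay, NYC, 22, 13, 28), (Fay, NYC, 22, 13, 3), (Fay, NYC, 22, 37, 28), (Fay, NYC, 22, 5, 9), (Mo, MIA, 3, 19, 35), (Mo, MIA, 3, 22, 12), (Mo, SF, 10, 19, 35), (Mo, SF, 10, 22, 12), (Tai, DEN, 21, 30, 38), (Tai, DEN, 21, 36, 38), (Tai, DEN, 21, 6, 29), (Tai, LA, 13, 30, 38), (Tai, LA, 13, 36, 38), (Tai, LA, 13, 6, 29)}.
Selection cost ≤ 13: {(Fay, BOS, 10, 13, 28), (Fay, BOS, 10, 13, 3), (Fay, BOS, 10, 37, 28), (Fay, BOS, 10, 5, 9), (Mo, MIA, 3, 19, 35), (Mo, MIA, 3, 22, 12), (Mo, SF, 10, 19, 35), (Mo, SF, 10, 22, 12), (Tai, LA, 13, 30, 38), (Tai, LA, 13, 36, 38), (Tai, LA, 13, 6, 29)}
π[qty, sname]: project onto (qty, sname) (3 duplicate(s) eliminated) → {(13, Fay), (19, Mo), (22, Mo), (30, Tai), (36, Tai), (37, Fay), (5, Fay), (6, Tai)}
Selection qty < 36: {(13, Fay), (19, Mo), (22, Mo), (30, Tai), (5, Fay), (6, Tai)}

{(13, Fay), (19, Mo), (22, Mo), (30, Tai), (5, Fay), (6, Tai)}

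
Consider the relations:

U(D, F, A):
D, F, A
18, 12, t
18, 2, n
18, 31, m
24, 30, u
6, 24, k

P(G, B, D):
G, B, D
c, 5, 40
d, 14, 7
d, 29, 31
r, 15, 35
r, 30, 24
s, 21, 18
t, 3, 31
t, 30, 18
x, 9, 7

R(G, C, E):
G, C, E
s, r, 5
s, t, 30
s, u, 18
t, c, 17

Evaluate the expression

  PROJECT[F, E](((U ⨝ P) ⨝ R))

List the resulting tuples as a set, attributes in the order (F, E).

{(12, 17), (12, 18), (12, 30), (12, 5), (2, 17), (2, 18), (2, 30), (2, 5), (31, 17), (31, 18), (31, 30), (31, 5)}

Joining U and P on D yields {(18, 12, t, s, 21), (18, 12, t, t, 30), (18, 2, n, s, 21), (18, 2, n, t, 30), (18, 31, m, s, 21), (18, 31, m, t, 30), (24, 30, u, r, 30)}.
Joining (U ⨝ P) and R on G yields {(18, 12, t, s, 21, r, 5), (18, 12, t, s, 21, t, 30), (18, 12, t, s, 21, u, 18), (18, 12, t, t, 30, c, 17), (18, 2, n, s, 21, r, 5), (18, 2, n, s, 21, t, 30), (18, 2, n, s, 21, u, 18), (18, 2, n, t, 30, c, 17), (18, 31, m, s, 21, r, 5), (18, 31, m, s, 21, t, 30), (18, 31, m, s, 21, u, 18), (18, 31, m, t, 30, c, 17)}.
π[F, E]: project onto (F, E) → {(12, 17), (12, 18), (12, 30), (12, 5), (2, 17), (2, 18), (2, 30), (2, 5), (31, 17), (31, 18), (31, 30), (31, 5)}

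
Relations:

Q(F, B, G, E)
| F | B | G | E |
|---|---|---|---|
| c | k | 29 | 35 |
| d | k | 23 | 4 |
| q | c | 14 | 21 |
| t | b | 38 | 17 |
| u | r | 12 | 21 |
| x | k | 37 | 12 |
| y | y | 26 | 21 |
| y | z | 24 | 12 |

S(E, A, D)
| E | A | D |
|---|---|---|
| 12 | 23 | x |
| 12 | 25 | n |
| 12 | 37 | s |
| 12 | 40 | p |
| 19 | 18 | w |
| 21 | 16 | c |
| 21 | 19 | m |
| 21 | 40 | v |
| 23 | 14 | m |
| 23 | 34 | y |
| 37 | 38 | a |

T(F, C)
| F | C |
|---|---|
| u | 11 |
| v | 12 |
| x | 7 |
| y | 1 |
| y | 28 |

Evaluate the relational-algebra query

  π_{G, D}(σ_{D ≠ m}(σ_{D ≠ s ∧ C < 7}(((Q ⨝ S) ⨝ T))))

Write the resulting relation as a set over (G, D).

Natural join on E: {(q, c, 14, 21, 16, c), (q, c, 14, 21, 19, m), (q, c, 14, 21, 40, v), (u, r, 12, 21, 16, c), (u, r, 12, 21, 19, m), (u, r, 12, 21, 40, v), (x, k, 37, 12, 23, x), (x, k, 37, 12, 25, n), (x, k, 37, 12, 37, s), (x, k, 37, 12, 40, p), (y, y, 26, 21, 16, c), (y, y, 26, 21, 19, m), (y, y, 26, 21, 40, v), (y, z, 24, 12, 23, x), (y, z, 24, 12, 25, n), (y, z, 24, 12, 37, s), (y, z, 24, 12, 40, p)}
Natural join on F: {(u, r, 12, 21, 16, c, 11), (u, r, 12, 21, 19, m, 11), (u, r, 12, 21, 40, v, 11), (x, k, 37, 12, 23, x, 7), (x, k, 37, 12, 25, n, 7), (x, k, 37, 12, 37, s, 7), (x, k, 37, 12, 40, p, 7), (y, y, 26, 21, 16, c, 1), (y, y, 26, 21, 16, c, 28), (y, y, 26, 21, 19, m, 1), (y, y, 26, 21, 19, m, 28), (y, y, 26, 21, 40, v, 1), (y, y, 26, 21, 40, v, 28), (y, z, 24, 12, 23, x, 1), (y, z, 24, 12, 23, x, 28), (y, z, 24, 12, 25, n, 1), (y, z, 24, 12, 25, n, 28), (y, z, 24, 12, 37, s, 1), (y, z, 24, 12, 37, s, 28), (y, z, 24, 12, 40, p, 1), (y, z, 24, 12, 40, p, 28)}
Filtering on D ≠ s ∧ C < 7 leaves {(y, y, 26, 21, 16, c, 1), (y, y, 26, 21, 19, m, 1), (y, y, 26, 21, 40, v, 1), (y, z, 24, 12, 23, x, 1), (y, z, 24, 12, 25, n, 1), (y, z, 24, 12, 40, p, 1)}.
Filtering on D ≠ m leaves {(y, y, 26, 21, 16, c, 1), (y, y, 26, 21, 40, v, 1), (y, z, 24, 12, 23, x, 1), (y, z, 24, 12, 25, n, 1), (y, z, 24, 12, 40, p, 1)}.
π_{G, D} gives {(24, n), (24, p), (24, x), (26, c), (26, v)}.

{(24, n), (24, p), (24, x), (26, c), (26, v)}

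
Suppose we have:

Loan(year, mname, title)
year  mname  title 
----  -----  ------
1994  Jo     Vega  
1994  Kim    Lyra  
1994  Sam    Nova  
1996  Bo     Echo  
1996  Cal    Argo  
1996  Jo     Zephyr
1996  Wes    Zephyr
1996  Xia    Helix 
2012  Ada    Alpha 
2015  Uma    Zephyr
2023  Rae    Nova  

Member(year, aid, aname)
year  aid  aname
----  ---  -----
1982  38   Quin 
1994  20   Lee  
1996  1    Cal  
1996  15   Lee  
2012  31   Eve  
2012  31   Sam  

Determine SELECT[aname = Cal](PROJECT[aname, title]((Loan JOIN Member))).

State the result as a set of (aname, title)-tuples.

Loan ⋈ Member (natural join on year): {(1994, Jo, Vega, 20, Lee), (1994, Kim, Lyra, 20, Lee), (1994, Sam, Nova, 20, Lee), (1996, Bo, Echo, 1, Cal), (1996, Bo, Echo, 15, Lee), (1996, Cal, Argo, 1, Cal), (1996, Cal, Argo, 15, Lee), (1996, Jo, Zephyr, 1, Cal), (1996, Jo, Zephyr, 15, Lee), (1996, Wes, Zephyr, 1, Cal), (1996, Wes, Zephyr, 15, Lee), (1996, Xia, Helix, 1, Cal), (1996, Xia, Helix, 15, Lee), (2012, Ada, Alpha, 31, Eve), (2012, Ada, Alpha, 31, Sam)}
Projecting to aname, title (2 duplicate(s) eliminated): {(Cal, Argo), (Cal, Echo), (Cal, Helix), (Cal, Zephyr), (Eve, Alpha), (Lee, Argo), (Lee, Echo), (Lee, Helix), (Lee, Lyra), (Lee, Nova), (Lee, Vega), (Lee, Zephyr), (Sam, Alpha)}
Apply σ_{aname = Cal}; surviving tuples: {(Cal, Argo), (Cal, Echo), (Cal, Helix), (Cal, Zephyr)}

{(Cal, Argo), (Cal, Echo), (Cal, Helix), (Cal, Zephyr)}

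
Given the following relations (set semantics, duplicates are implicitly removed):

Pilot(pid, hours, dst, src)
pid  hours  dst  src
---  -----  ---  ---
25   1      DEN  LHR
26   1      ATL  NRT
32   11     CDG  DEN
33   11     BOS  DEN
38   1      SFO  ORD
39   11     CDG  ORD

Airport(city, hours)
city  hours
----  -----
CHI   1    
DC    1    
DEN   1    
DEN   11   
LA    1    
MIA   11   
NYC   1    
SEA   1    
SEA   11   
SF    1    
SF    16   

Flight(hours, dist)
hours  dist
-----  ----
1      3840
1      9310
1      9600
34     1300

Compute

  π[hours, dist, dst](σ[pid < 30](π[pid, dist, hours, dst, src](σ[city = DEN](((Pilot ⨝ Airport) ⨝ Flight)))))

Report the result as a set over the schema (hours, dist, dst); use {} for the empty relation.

Pilot ⋈ Airport (natural join on hours): {(25, 1, DEN, LHR, CHI), (25, 1, DEN, LHR, DC), (25, 1, DEN, LHR, DEN), (25, 1, DEN, LHR, LA), (25, 1, DEN, LHR, NYC), (25, 1, DEN, LHR, SEA), (25, 1, DEN, LHR, SF), (26, 1, ATL, NRT, CHI), (26, 1, ATL, NRT, DC), (26, 1, ATL, NRT, DEN), (26, 1, ATL, NRT, LA), (26, 1, ATL, NRT, NYC), (26, 1, ATL, NRT, SEA), (26, 1, ATL, NRT, SF), (32, 11, CDG, DEN, DEN), (32, 11, CDG, DEN, MIA), (32, 11, CDG, DEN, SEA), (33, 11, BOS, DEN, DEN), (33, 11, BOS, DEN, MIA), (33, 11, BOS, DEN, SEA), (38, 1, SFO, ORD, CHI), (38, 1, SFO, ORD, DC), (38, 1, SFO, ORD, DEN), (38, 1, SFO, ORD, LA), (38, 1, SFO, ORD, NYC), (38, 1, SFO, ORD, SEA), (38, 1, SFO, ORD, SF), (39, 11, CDG, ORD, DEN), (39, 11, CDG, ORD, MIA), (39, 11, CDG, ORD, SEA)}
(Pilot ⨝ Airport) ⋈ Flight (natural join on hours): {(25, 1, DEN, LHR, CHI, 3840), (25, 1, DEN, LHR, CHI, 9310), (25, 1, DEN, LHR, CHI, 9600), (25, 1, DEN, LHR, DC, 3840), (25, 1, DEN, LHR, DC, 9310), (25, 1, DEN, LHR, DC, 9600), (25, 1, DEN, LHR, DEN, 3840), (25, 1, DEN, LHR, DEN, 9310), (25, 1, DEN, LHR, DEN, 9600), (25, 1, DEN, LHR, LA, 3840), (25, 1, DEN, LHR, LA, 9310), (25, 1, DEN, LHR, LA, 9600), (25, 1, DEN, LHR, NYC, 3840), (25, 1, DEN, LHR, NYC, 9310), (25, 1, DEN, LHR, NYC, 9600), (25, 1, DEN, LHR, SEA, 3840), (25, 1, DEN, LHR, SEA, 9310), (25, 1, DEN, LHR, SEA, 9600), (25, 1, DEN, LHR, SF, 3840), (25, 1, DEN, LHR, SF, 9310), (25, 1, DEN, LHR, SF, 9600), (26, 1, ATL, NRT, CHI, 3840), (26, 1, ATL, NRT, CHI, 9310), (26, 1, ATL, NRT, CHI, 9600), (26, 1, ATL, NRT, DC, 3840), (26, 1, ATL, NRT, DC, 9310), (26, 1, ATL, NRT, DC, 9600), (26, 1, ATL, NRT, DEN, 3840), (26, 1, ATL, NRT, DEN, 9310), (26, 1, ATL, NRT, DEN, 9600), (26, 1, ATL, NRT, LA, 3840), (26, 1, ATL, NRT, LA, 9310), (26, 1, ATL, NRT, LA, 9600), (26, 1, ATL, NRT, NYC, 3840), (26, 1, ATL, NRT, NYC, 9310), (26, 1, ATL, NRT, NYC, 9600), (26, 1, ATL, NRT, SEA, 3840), (26, 1, ATL, NRT, SEA, 9310), (26, 1, ATL, NRT, SEA, 9600), (26, 1, ATL, NRT, SF, 3840), (26, 1, ATL, NRT, SF, 9310), (26, 1, ATL, NRT, SF, 9600), (38, 1, SFO, ORD, CHI, 3840), (38, 1, SFO, ORD, CHI, 9310), (38, 1, SFO, ORD, CHI, 9600), (38, 1, SFO, ORD, DC, 3840), (38, 1, SFO, ORD, DC, 9310), (38, 1, SFO, ORD, DC, 9600), (38, 1, SFO, ORD, DEN, 3840), (38, 1, SFO, ORD, DEN, 9310), (38, 1, SFO, ORD, DEN, 9600), (38, 1, SFO, ORD, LA, 3840), (38, 1, SFO, ORD, LA, 9310), (38, 1, SFO, ORD, LA, 9600), (38, 1, SFO, ORD, NYC, 3840), (38, 1, SFO, ORD, NYC, 9310), (38, 1, SFO, ORD, NYC, 9600), (38, 1, SFO, ORD, SEA, 3840), (38, 1, SFO, ORD, SEA, 9310), (38, 1, SFO, ORD, SEA, 9600), (38, 1, SFO, ORD, SF, 3840), (38, 1, SFO, ORD, SF, 9310), (38, 1, SFO, ORD, SF, 9600)}
Filtering on city = DEN leaves {(25, 1, DEN, LHR, DEN, 3840), (25, 1, DEN, LHR, DEN, 9310), (25, 1, DEN, LHR, DEN, 9600), (26, 1, ATL, NRT, DEN, 3840), (26, 1, ATL, NRT, DEN, 9310), (26, 1, ATL, NRT, DEN, 9600), (38, 1, SFO, ORD, DEN, 3840), (38, 1, SFO, ORD, DEN, 9310), (38, 1, SFO, ORD, DEN, 9600)}.
Keep only column(s) pid, dist, hours, dst, src: {(25, 3840, 1, DEN, LHR), (25, 9310, 1, DEN, LHR), (25, 9600, 1, DEN, LHR), (26, 3840, 1, ATL, NRT), (26, 9310, 1, ATL, NRT), (26, 9600, 1, ATL, NRT), (38, 3840, 1, SFO, ORD), (38, 9310, 1, SFO, ORD), (38, 9600, 1, SFO, ORD)}
Filtering on pid < 30 leaves {(25, 3840, 1, DEN, LHR), (25, 9310, 1, DEN, LHR), (25, 9600, 1, DEN, LHR), (26, 3840, 1, ATL, NRT), (26, 9310, 1, ATL, NRT), (26, 9600, 1, ATL, NRT)}.
Keep only column(s) hours, dist, dst: {(1, 3840, ATL), (1, 3840, DEN), (1, 9310, ATL), (1, 9310, DEN), (1, 9600, ATL), (1, 9600, DEN)}

{(1, 3840, ATL), (1, 3840, DEN), (1, 9310, ATL), (1, 9310, DEN), (1, 9600, ATL), (1, 9600, DEN)}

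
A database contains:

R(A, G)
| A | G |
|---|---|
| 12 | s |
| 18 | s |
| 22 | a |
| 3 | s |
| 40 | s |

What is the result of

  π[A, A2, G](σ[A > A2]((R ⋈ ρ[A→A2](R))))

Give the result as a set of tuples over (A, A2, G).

ρ[A→A2]: schema becomes (A2, G); tuples unchanged.
Joining R and ρ[A→A2](R) on G yields {(12, s, 12), (12, s, 18), (12, s, 3), (12, s, 40), (18, s, 12), (18, s, 18), (18, s, 3), (18, s, 40), (22, a, 22), (3, s, 12), (3, s, 18), (3, s, 3), (3, s, 40), (40, s, 12), (40, s, 18), (40, s, 3), (40, s, 40)}.
σ[A > A2]: keep tuples satisfying A > A2 → {(12, s, 3), (18, s, 12), (18, s, 3), (40, s, 12), (40, s, 18), (40, s, 3)}
π_{A, A2, G} gives {(12, 3, s), (18, 12, s), (18, 3, s), (40, 12, s), (40, 18, s), (40, 3, s)}.

{(12, 3, s), (18, 12, s), (18, 3, s), (40, 12, s), (40, 18, s), (40, 3, s)}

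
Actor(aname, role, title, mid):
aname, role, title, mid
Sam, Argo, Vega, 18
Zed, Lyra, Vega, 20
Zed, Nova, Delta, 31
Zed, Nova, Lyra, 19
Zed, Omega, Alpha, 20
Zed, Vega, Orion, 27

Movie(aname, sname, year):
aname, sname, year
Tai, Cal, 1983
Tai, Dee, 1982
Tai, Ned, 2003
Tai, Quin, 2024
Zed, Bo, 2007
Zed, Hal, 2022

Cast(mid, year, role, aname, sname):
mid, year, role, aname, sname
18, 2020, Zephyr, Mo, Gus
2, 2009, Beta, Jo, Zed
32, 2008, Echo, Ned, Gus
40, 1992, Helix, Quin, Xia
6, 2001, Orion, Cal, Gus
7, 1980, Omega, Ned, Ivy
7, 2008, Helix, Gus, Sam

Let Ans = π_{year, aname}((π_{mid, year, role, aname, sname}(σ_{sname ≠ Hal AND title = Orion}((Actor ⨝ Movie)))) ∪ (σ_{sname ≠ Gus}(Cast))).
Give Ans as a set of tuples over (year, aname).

Natural join on aname: {(Zed, Lyra, Vega, 20, Bo, 2007), (Zed, Lyra, Vega, 20, Hal, 2022), (Zed, Nova, Delta, 31, Bo, 2007), (Zed, Nova, Delta, 31, Hal, 2022), (Zed, Nova, Lyra, 19, Bo, 2007), (Zed, Nova, Lyra, 19, Hal, 2022), (Zed, Omega, Alpha, 20, Bo, 2007), (Zed, Omega, Alpha, 20, Hal, 2022), (Zed, Vega, Orion, 27, Bo, 2007), (Zed, Vega, Orion, 27, Hal, 2022)}
σ[sname ≠ Hal AND title = Orion]: keep tuples satisfying sname ≠ Hal AND title = Orion → {(Zed, Vega, Orion, 27, Bo, 2007)}
Projecting to mid, year, role, aname, sname: {(27, 2007, Vega, Zed, Bo)}
σ[sname ≠ Gus]: keep tuples satisfying sname ≠ Gus → {(2, 2009, Beta, Jo, Zed), (40, 1992, Helix, Quin, Xia), (7, 1980, Omega, Ned, Ivy), (7, 2008, Helix, Gus, Sam)}
Union: {(27, 2007, Vega, Zed, Bo)} with {(2, 2009, Beta, Jo, Zed), (40, 1992, Helix, Quin, Xia), (7, 1980, Omega, Ned, Ivy), (7, 2008, Helix, Gus, Sam)} → {(2, 2009, Beta, Jo, Zed), (27, 2007, Vega, Zed, Bo), (40, 1992, Helix, Quin, Xia), (7, 1980, Omega, Ned, Ivy), (7, 2008, Helix, Gus, Sam)}
Projecting to year, aname: {(1980, Ned), (1992, Quin), (2007, Zed), (2008, Gus), (2009, Jo)}

{(1980, Ned), (1992, Quin), (2007, Zed), (2008, Gus), (2009, Jo)}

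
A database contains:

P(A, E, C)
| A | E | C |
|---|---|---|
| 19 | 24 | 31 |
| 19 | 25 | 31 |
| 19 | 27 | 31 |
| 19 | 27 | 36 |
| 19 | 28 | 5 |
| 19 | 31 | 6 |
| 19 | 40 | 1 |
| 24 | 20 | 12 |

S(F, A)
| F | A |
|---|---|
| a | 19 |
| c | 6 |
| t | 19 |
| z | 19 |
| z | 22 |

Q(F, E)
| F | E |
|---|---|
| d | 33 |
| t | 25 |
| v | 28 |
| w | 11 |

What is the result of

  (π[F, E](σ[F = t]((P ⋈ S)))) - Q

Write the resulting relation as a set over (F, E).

P ⋈ S (natural join on A): {(19, 24, 31, a), (19, 24, 31, t), (19, 24, 31, z), (19, 25, 31, a), (19, 25, 31, t), (19, 25, 31, z), (19, 27, 31, a), (19, 27, 31, t), (19, 27, 31, z), (19, 27, 36, a), (19, 27, 36, t), (19, 27, 36, z), (19, 28, 5, a), (19, 28, 5, t), (19, 28, 5, z), (19, 31, 6, a), (19, 31, 6, t), (19, 31, 6, z), (19, 40, 1, a), (19, 40, 1, t), (19, 40, 1, z)}
σ[F = t]: keep tuples satisfying F = t → {(19, 24, 31, t), (19, 25, 31, t), (19, 27, 31, t), (19, 27, 36, t), (19, 28, 5, t), (19, 31, 6, t), (19, 40, 1, t)}
π_{F, E} gives {(t, 24), (t, 25), (t, 27), (t, 28), (t, 31), (t, 40)} (1 duplicate(s) eliminated).
Difference: {(t, 24), (t, 25), (t, 27), (t, 28), (t, 31), (t, 40)} with {(d, 33), (t, 25), (v, 28), (w, 11)} → {(t, 24), (t, 27), (t, 28), (t, 31), (t, 40)}

{(t, 24), (t, 27), (t, 28), (t, 31), (t, 40)}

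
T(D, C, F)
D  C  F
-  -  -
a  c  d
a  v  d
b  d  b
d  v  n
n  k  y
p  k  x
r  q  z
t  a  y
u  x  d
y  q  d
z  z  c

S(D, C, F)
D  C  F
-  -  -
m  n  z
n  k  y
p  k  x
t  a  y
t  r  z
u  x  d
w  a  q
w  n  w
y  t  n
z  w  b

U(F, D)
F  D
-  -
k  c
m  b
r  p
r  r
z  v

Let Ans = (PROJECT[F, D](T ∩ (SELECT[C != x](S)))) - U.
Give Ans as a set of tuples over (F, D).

σ[C != x]: keep tuples satisfying C != x → {(m, n, z), (n, k, y), (p, k, x), (t, a, y), (t, r, z), (w, a, q), (w, n, w), (y, t, n), (z, w, b)}
Intersection: {(a, c, d), (a, v, d), (b, d, b), (d, v, n), (n, k, y), (p, k, x), (r, q, z), (t, a, y), (u, x, d), (y, q, d), (z, z, c)} with {(m, n, z), (n, k, y), (p, k, x), (t, a, y), (t, r, z), (w, a, q), (w, n, w), (y, t, n), (z, w, b)} → {(n, k, y), (p, k, x), (t, a, y)}
π_{F, D} gives {(x, p), (y, n), (y, t)}.
Difference: {(x, p), (y, n), (y, t)} with {(k, c), (m, b), (r, p), (r, r), (z, v)} → {(x, p), (y, n), (y, t)}

{(x, p), (y, n), (y, t)}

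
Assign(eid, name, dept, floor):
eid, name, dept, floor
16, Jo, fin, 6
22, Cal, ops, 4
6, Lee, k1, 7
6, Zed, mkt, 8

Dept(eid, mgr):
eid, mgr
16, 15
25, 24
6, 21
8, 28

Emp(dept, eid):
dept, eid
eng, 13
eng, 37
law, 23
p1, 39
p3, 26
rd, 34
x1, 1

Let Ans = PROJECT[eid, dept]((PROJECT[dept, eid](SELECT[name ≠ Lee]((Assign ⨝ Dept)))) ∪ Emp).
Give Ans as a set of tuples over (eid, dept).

Assign ⋈ Dept (natural join on eid): {(16, Jo, fin, 6, 15), (6, Lee, k1, 7, 21), (6, Zed, mkt, 8, 21)}
Selection name ≠ Lee: {(16, Jo, fin, 6, 15), (6, Zed, mkt, 8, 21)}
Keep only column(s) dept, eid: {(fin, 16), (mkt, 6)}
Set union of the two operands is {(eng, 13), (eng, 37), (fin, 16), (law, 23), (mkt, 6), (p1, 39), (p3, 26), (rd, 34), (x1, 1)}.
Keep only column(s) eid, dept: {(1, x1), (13, eng), (16, fin), (23, law), (26, p3), (34, rd), (37, eng), (39, p1), (6, mkt)}

{(1, x1), (13, eng), (16, fin), (23, law), (26, p3), (34, rd), (37, eng), (39, p1), (6, mkt)}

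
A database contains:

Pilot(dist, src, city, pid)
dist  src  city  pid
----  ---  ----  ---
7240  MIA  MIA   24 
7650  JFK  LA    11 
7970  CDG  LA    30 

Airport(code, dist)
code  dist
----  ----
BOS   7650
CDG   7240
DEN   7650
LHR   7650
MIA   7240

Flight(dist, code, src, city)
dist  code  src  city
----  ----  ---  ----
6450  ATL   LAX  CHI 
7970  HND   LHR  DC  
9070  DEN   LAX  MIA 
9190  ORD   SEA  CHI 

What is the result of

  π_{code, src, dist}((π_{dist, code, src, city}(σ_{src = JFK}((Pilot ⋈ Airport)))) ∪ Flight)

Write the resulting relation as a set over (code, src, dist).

Pilot ⋈ Airport (natural join on dist): {(7240, MIA, MIA, 24, CDG), (7240, MIA, MIA, 24, MIA), (7650, JFK, LA, 11, BOS), (7650, JFK, LA, 11, DEN), (7650, JFK, LA, 11, LHR)}
σ[src = JFK]: keep tuples satisfying src = JFK → {(7650, JFK, LA, 11, BOS), (7650, JFK, LA, 11, DEN), (7650, JFK, LA, 11, LHR)}
π[dist, code, src, city]: project onto (dist, code, src, city) → {(7650, BOS, JFK, LA), (7650, DEN, JFK, LA), (7650, LHR, JFK, LA)}
Taking the union: {(6450, ATL, LAX, CHI), (7650, BOS, JFK, LA), (7650, DEN, JFK, LA), (7650, LHR, JFK, LA), (7970, HND, LHR, DC), (9070, DEN, LAX, MIA), (9190, ORD, SEA, CHI)}
π[code, src, dist]: project onto (code, src, dist) → {(ATL, LAX, 6450), (BOS, JFK, 7650), (DEN, JFK, 7650), (DEN, LAX, 9070), (HND, LHR, 7970), (LHR, JFK, 7650), (ORD, SEA, 9190)}

{(ATL, LAX, 6450), (BOS, JFK, 7650), (DEN, JFK, 7650), (DEN, LAX, 9070), (HND, LHR, 7970), (LHR, JFK, 7650), (ORD, SEA, 9190)}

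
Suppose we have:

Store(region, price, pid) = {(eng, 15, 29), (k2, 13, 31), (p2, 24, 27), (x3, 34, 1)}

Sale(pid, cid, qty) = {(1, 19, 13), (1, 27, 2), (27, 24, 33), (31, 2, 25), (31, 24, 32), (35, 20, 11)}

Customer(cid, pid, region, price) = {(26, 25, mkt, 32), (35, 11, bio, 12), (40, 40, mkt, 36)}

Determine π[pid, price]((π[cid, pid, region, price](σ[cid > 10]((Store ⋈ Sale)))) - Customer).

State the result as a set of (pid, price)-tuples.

{(1, 34), (27, 24), (31, 13)}

Natural join on pid: {(k2, 13, 31, 2, 25), (k2, 13, 31, 24, 32), (p2, 24, 27, 24, 33), (x3, 34, 1, 19, 13), (x3, 34, 1, 27, 2)}
σ[cid > 10]: keep tuples satisfying cid > 10 → {(k2, 13, 31, 24, 32), (p2, 24, 27, 24, 33), (x3, 34, 1, 19, 13), (x3, 34, 1, 27, 2)}
π_{cid, pid, region, price} gives {(19, 1, x3, 34), (24, 27, p2, 24), (24, 31, k2, 13), (27, 1, x3, 34)}.
Taking the difference: {(19, 1, x3, 34), (24, 27, p2, 24), (24, 31, k2, 13), (27, 1, x3, 34)}
π_{pid, price} gives {(1, 34), (27, 24), (31, 13)} (1 duplicate(s) eliminated).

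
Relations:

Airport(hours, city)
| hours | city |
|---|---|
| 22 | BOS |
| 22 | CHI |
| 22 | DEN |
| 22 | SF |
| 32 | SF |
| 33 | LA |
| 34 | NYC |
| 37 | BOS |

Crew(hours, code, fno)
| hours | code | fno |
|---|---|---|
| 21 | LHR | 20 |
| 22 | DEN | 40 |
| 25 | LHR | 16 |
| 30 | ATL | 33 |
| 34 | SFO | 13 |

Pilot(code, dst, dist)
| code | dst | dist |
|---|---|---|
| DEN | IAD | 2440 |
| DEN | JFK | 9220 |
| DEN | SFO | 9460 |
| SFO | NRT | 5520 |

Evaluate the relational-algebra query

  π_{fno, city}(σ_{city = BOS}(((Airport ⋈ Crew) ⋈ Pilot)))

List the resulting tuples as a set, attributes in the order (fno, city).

{(40, BOS)}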